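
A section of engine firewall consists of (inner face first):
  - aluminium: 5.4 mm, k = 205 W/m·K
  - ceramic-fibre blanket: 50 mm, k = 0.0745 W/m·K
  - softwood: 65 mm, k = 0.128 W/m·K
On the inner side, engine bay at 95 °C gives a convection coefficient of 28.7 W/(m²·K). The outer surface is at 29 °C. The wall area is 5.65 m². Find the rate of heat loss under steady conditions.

Series thermal resistances:
R_inner film = 1/(h_i·A) = 1/(28.7×5.65) = 0.006167 K/W
R_aluminium = L/(kA) = 0.0054/(205×5.65) = 4.662×10^-6 K/W
R_ceramic-fibre blanket = L/(kA) = 0.05/(0.0745×5.65) = 0.1188 K/W
R_softwood = L/(kA) = 0.065/(0.128×5.65) = 0.08988 K/W
R_total = 0.2148 K/W
Q = ΔT / R_total = 66 / 0.2148

Q ≈ 307 W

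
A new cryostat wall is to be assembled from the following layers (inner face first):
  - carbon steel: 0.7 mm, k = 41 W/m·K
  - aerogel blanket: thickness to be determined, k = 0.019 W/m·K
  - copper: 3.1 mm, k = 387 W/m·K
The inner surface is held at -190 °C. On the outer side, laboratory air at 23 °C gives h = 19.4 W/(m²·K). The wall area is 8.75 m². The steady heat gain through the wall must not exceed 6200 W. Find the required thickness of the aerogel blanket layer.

L ≈ 4.73 mm

Using the resistance-network approach (series):
R_carbon steel = L/(kA) = 0.0007/(41×8.75) = 1.951×10^-6 K/W
R_copper = L/(kA) = 0.0031/(387×8.75) = 9.155×10^-7 K/W
R_outer film = 1/(h_o·A) = 1/(19.4×8.75) = 0.005891 K/W
Sum of the known resistances R_other = 0.005894 K/W
Required total resistance R_tot = ΔT/Q_allow = 213/6200 = 0.03435 K/W
R_aerogel blanket = R_tot − R_other = 0.02846 K/W
L = R·k·A = 0.02846×0.019×8.75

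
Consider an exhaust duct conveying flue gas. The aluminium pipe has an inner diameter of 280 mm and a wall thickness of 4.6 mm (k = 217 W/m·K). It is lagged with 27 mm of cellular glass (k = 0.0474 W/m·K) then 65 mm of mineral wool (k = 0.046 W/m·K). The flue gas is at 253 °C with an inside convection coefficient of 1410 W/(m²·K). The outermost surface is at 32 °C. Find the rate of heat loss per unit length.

q′ ≈ 131 W/m

For a radial system each layer contributes R = ln(r_out/r_in)/(2πkL); films add R = 1/(hA).
R_inner film = 1/(h_i·2πr₁L) = 1/(1410×2π×0.14×1) = 8.063×10^-4 K/W
R_aluminium pipe wall = ln(144.6/140)/(2π×217×1) = 2.371×10^-5 K/W
R_cellular glass = ln(171.6/144.6)/(2π×0.0474×1) = 0.5748 K/W
R_mineral wool = ln(236.6/171.6)/(2π×0.046×1) = 1.111 K/W
R_total = 1.687 K/W
Q = ΔT/R_total = 221/1.687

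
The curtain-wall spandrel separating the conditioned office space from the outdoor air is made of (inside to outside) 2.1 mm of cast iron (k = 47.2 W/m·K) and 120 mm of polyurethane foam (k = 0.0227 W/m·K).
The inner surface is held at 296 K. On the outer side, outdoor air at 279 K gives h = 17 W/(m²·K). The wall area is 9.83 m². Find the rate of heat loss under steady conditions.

Q ≈ 31.3 W

Thermal resistances in series:
R_cast iron = L/(kA) = 0.0021/(47.2×9.83) = 4.526×10^-6 K/W
R_polyurethane foam = L/(kA) = 0.12/(0.0227×9.83) = 0.5378 K/W
R_outer film = 1/(h_o·A) = 1/(17×9.83) = 0.005984 K/W
R_total = 0.5438 K/W
Q = ΔT / R_total = 17 / 0.5438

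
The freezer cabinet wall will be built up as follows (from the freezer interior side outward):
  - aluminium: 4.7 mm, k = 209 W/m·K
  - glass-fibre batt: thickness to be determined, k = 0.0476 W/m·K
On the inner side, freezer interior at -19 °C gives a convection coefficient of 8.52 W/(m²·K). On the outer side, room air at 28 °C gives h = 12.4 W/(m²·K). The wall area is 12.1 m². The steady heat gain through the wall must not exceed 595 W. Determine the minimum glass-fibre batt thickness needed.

L ≈ 36.1 mm

Thermal resistances in series:
R_inner film = 1/(h_i·A) = 1/(8.52×12.1) = 0.0097 K/W
R_aluminium = L/(kA) = 0.0047/(209×12.1) = 1.859×10^-6 K/W
R_outer film = 1/(h_o·A) = 1/(12.4×12.1) = 0.006665 K/W
Sum of the known resistances R_other = 0.01637 K/W
Required total resistance R_tot = ΔT/Q_allow = 47/595 = 0.07899 K/W
R_glass-fibre batt = R_tot − R_other = 0.06262 K/W
L = R·k·A = 0.06262×0.0476×12.1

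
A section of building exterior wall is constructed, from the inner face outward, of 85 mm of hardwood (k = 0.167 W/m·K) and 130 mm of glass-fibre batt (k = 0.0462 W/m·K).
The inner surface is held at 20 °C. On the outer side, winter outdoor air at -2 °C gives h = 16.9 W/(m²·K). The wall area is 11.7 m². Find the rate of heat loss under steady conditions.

Using the resistance-network approach (series):
R_hardwood = L/(kA) = 0.085/(0.167×11.7) = 0.0435 K/W
R_glass-fibre batt = L/(kA) = 0.13/(0.0462×11.7) = 0.2405 K/W
R_outer film = 1/(h_o·A) = 1/(16.9×11.7) = 0.005057 K/W
R_total = 0.2891 K/W
Q = ΔT / R_total = 22 / 0.2891

Q ≈ 76.1 W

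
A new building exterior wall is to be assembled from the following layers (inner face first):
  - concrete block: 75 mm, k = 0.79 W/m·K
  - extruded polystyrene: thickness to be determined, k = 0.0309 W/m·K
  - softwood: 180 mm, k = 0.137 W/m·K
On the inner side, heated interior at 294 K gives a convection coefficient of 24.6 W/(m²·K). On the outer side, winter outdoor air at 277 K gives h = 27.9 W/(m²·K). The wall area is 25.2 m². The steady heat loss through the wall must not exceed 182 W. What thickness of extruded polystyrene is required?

L ≈ 26.8 mm

Model the wall as resistances in series:
R_inner film = 1/(h_i·A) = 1/(24.6×25.2) = 0.001613 K/W
R_concrete block = L/(kA) = 0.075/(0.79×25.2) = 0.003767 K/W
R_softwood = L/(kA) = 0.18/(0.137×25.2) = 0.05214 K/W
R_outer film = 1/(h_o·A) = 1/(27.9×25.2) = 0.001422 K/W
Sum of the known resistances R_other = 0.05894 K/W
Required total resistance R_tot = ΔT/Q_allow = 17/182 = 0.09341 K/W
R_extruded polystyrene = R_tot − R_other = 0.03447 K/W
L = R·k·A = 0.03447×0.0309×25.2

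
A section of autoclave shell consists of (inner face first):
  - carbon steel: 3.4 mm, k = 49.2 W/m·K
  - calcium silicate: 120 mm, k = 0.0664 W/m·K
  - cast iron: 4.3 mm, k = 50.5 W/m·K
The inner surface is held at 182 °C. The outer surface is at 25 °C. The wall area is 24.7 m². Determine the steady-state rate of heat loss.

Q ≈ 2150 W

Thermal resistances in series:
R_carbon steel = L/(kA) = 0.0034/(49.2×24.7) = 2.798×10^-6 K/W
R_calcium silicate = L/(kA) = 0.12/(0.0664×24.7) = 0.07317 K/W
R_cast iron = L/(kA) = 0.0043/(50.5×24.7) = 3.447×10^-6 K/W
R_total = 0.07317 K/W
Q = ΔT / R_total = 157 / 0.07317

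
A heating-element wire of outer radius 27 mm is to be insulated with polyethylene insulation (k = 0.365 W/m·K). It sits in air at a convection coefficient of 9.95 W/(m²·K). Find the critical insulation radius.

For a cylinder r_cr = k/h = 0.365/9.95
r_cr = 36.7 mm; since the bare radius (27 mm) is below r_cr, adding a thin layer of insulation will *increase* heat loss.

r_cr ≈ 36.7 mm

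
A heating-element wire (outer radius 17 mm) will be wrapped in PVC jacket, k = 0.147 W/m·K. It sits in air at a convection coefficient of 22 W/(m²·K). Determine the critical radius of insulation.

For a cylinder r_cr = k/h = 0.147/22
r_cr = 6.68 mm; since the bare radius (17 mm) is above r_cr, any added insulation will reduce heat loss.

r_cr ≈ 6.68 mm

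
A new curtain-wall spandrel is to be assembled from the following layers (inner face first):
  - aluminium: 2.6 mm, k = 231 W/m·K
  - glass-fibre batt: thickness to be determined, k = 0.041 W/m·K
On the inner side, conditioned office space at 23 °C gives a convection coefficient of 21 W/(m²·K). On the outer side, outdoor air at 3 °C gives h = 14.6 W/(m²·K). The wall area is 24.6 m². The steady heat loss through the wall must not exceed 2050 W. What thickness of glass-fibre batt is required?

Using the resistance-network approach (series):
R_inner film = 1/(h_i·A) = 1/(21×24.6) = 0.001936 K/W
R_aluminium = L/(kA) = 0.0026/(231×24.6) = 4.575×10^-7 K/W
R_outer film = 1/(h_o·A) = 1/(14.6×24.6) = 0.002784 K/W
Sum of the known resistances R_other = 0.00472 K/W
Required total resistance R_tot = ΔT/Q_allow = 20/2050 = 0.009756 K/W
R_glass-fibre batt = R_tot − R_other = 0.005036 K/W
L = R·k·A = 0.005036×0.041×24.6

L ≈ 5.08 mm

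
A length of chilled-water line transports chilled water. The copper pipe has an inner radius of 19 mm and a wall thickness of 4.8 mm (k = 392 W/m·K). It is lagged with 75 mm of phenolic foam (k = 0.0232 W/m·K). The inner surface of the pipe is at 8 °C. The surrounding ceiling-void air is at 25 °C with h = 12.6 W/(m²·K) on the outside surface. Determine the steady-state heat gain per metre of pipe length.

Per-layer cylindrical resistances, series-summed:
R_copper pipe wall = ln(23.8/19)/(2π×392×1) = 9.145×10^-5 K/W
R_phenolic foam = ln(98.8/23.8)/(2π×0.0232×1) = 9.765 K/W
R_outer film = 1/(h_o·2πr_oL) = 1/(12.6×2π×0.0988×1) = 0.1278 K/W
R_total = 9.893 K/W
Q = ΔT/R_total = 17/9.893

q′ ≈ 1.72 W/m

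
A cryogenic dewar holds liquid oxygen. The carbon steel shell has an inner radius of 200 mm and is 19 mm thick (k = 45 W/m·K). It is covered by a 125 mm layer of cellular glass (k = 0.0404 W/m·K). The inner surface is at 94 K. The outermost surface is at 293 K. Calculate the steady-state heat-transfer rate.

Q ≈ 60.9 W

For a spherical shell R = (1/r₁ − 1/r₂)/(4πk); film R = 1/(h·4πr²). In series:
R_carbon steel shell = (1/0.2 − 1/0.219)/(4π×45) = 7.671×10^-4 K/W
R_cellular glass = (1/0.219 − 1/0.344)/(4π×0.0404) = 3.268 K/W
R_total = 3.269 K/W
Q = ΔT/R_total = 199/3.269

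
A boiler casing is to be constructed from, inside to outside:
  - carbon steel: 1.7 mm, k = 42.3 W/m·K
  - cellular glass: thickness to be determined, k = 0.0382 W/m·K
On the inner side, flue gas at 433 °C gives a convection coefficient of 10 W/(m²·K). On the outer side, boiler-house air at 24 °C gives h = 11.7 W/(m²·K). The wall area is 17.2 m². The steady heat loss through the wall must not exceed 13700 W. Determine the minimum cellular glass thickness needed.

L ≈ 12.5 mm

Using the resistance-network approach (series):
R_inner film = 1/(h_i·A) = 1/(10×17.2) = 0.005814 K/W
R_carbon steel = L/(kA) = 0.0017/(42.3×17.2) = 2.337×10^-6 K/W
R_outer film = 1/(h_o·A) = 1/(11.7×17.2) = 0.004969 K/W
Sum of the known resistances R_other = 0.01079 K/W
Required total resistance R_tot = ΔT/Q_allow = 409/13700 = 0.02985 K/W
R_cellular glass = R_tot − R_other = 0.01907 K/W
L = R·k·A = 0.01907×0.0382×17.2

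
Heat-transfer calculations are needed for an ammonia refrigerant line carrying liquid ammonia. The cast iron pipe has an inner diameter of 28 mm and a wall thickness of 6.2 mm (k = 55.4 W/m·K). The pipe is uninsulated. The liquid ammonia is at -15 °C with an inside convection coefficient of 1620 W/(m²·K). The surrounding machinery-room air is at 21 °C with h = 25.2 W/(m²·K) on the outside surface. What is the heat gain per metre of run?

Treating each annulus and film as a series resistance:
R_inner film = 1/(h_i·2πr₁L) = 1/(1620×2π×0.014×1) = 0.007017 K/W
R_cast iron pipe wall = ln(20.2/14)/(2π×55.4×1) = 0.001053 K/W
R_outer film = 1/(h_o·2πr_oL) = 1/(25.2×2π×0.0202×1) = 0.3127 K/W
R_total = 0.3207 K/W
Q = ΔT/R_total = 36/0.3207

q′ ≈ 112 W/m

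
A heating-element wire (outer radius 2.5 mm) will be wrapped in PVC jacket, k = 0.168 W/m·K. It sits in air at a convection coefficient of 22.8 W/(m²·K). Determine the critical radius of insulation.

For a cylinder r_cr = k/h = 0.168/22.8
r_cr = 7.37 mm; since the bare radius (2.5 mm) is below r_cr, adding a thin layer of insulation will *increase* heat loss.

r_cr ≈ 7.37 mm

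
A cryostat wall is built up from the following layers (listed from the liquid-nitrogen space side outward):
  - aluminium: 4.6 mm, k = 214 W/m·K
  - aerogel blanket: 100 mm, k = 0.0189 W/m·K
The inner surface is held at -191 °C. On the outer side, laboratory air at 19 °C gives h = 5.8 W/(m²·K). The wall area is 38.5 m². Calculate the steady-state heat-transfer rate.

Series thermal resistances:
R_aluminium = L/(kA) = 0.0046/(214×38.5) = 5.583×10^-7 K/W
R_aerogel blanket = L/(kA) = 0.1/(0.0189×38.5) = 0.1374 K/W
R_outer film = 1/(h_o·A) = 1/(5.8×38.5) = 0.004478 K/W
R_total = 0.1419 K/W
Q = ΔT / R_total = 210 / 0.1419

Q ≈ 1480 W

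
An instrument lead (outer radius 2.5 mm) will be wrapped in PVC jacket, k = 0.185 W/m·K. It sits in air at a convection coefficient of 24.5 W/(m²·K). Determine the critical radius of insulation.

For a cylinder r_cr = k/h = 0.185/24.5
r_cr = 7.55 mm; since the bare radius (2.5 mm) is below r_cr, adding a thin layer of insulation will *increase* heat loss.

r_cr ≈ 7.55 mm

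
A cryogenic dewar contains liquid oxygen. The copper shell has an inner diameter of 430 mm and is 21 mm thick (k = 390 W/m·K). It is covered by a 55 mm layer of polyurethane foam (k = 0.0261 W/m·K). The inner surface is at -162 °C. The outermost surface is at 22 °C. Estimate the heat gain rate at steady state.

Spherical conduction: R = (1/r_in − 1/r_out)/(4πk) per layer; series-sum.
R_copper shell = (1/0.215 − 1/0.236)/(4π×390) = 8.445×10^-5 K/W
R_polyurethane foam = (1/0.236 − 1/0.291)/(4π×0.0261) = 2.442 K/W
R_total = 2.442 K/W
Q = ΔT/R_total = 184/2.442

Q ≈ 75.4 W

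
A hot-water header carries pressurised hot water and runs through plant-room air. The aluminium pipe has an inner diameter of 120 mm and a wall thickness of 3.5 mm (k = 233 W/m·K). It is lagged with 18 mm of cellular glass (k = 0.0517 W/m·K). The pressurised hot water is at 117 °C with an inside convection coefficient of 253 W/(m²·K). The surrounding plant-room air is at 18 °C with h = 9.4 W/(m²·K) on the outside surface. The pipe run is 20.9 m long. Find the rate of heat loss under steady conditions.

Q ≈ 2100 W

Cylindrical conduction, so R = ln(r₂/r₁)/(2πkL) per layer, in series:
R_inner film = 1/(h_i·2πr₁L) = 1/(253×2π×0.06×20.9) = 5.017×10^-4 K/W
R_aluminium pipe wall = ln(63.5/60)/(2π×233×20.9) = 1.853×10^-6 K/W
R_cellular glass = ln(81.5/63.5)/(2π×0.0517×20.9) = 0.03676 K/W
R_outer film = 1/(h_o·2πr_oL) = 1/(9.4×2π×0.0815×20.9) = 0.00994 K/W
R_total = 0.0472 K/W
Q = ΔT/R_total = 99/0.0472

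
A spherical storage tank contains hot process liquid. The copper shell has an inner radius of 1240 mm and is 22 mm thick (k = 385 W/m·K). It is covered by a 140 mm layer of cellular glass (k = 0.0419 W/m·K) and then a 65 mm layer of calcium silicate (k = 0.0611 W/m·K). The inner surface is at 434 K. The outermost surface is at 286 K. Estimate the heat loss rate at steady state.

Q ≈ 773 W

Radial (spherical) resistances in series:
R_copper shell = (1/1.24 − 1/1.262)/(4π×385) = 2.906×10^-6 K/W
R_cellular glass = (1/1.262 − 1/1.402)/(4π×0.0419) = 0.1503 K/W
R_calcium silicate = (1/1.402 − 1/1.467)/(4π×0.0611) = 0.04116 K/W
R_total = 0.1914 K/W
Q = ΔT/R_total = 148/0.1914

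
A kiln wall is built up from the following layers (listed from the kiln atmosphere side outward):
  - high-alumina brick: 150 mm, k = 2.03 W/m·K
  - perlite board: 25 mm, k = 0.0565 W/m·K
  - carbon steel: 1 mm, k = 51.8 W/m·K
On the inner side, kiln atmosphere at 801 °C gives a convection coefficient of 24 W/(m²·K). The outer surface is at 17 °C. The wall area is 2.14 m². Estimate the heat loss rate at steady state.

Treating each layer as a thermal resistance in series:
R_inner film = 1/(h_i·A) = 1/(24×2.14) = 0.01947 K/W
R_high-alumina brick = L/(kA) = 0.15/(2.03×2.14) = 0.03453 K/W
R_perlite board = L/(kA) = 0.025/(0.0565×2.14) = 0.2068 K/W
R_carbon steel = L/(kA) = 0.001/(51.8×2.14) = 9.021×10^-6 K/W
R_total = 0.2608 K/W
Q = ΔT / R_total = 784 / 0.2608

Q ≈ 3010 W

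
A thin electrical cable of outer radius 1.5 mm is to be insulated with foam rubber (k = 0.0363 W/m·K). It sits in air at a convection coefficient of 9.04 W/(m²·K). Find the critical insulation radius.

For a cylinder r_cr = k/h = 0.0363/9.04
r_cr = 4.02 mm; since the bare radius (1.5 mm) is below r_cr, adding a thin layer of insulation will *increase* heat loss.

r_cr ≈ 4.02 mm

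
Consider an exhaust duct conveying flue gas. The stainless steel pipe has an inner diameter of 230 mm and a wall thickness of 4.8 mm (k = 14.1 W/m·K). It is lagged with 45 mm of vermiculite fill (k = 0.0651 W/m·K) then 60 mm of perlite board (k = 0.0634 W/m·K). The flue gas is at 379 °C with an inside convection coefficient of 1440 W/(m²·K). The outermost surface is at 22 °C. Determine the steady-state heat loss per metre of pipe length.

q′ ≈ 229 W/m

Treating each annulus and film as a series resistance:
R_inner film = 1/(h_i·2πr₁L) = 1/(1440×2π×0.115×1) = 9.611×10^-4 K/W
R_stainless steel pipe wall = ln(119.8/115)/(2π×14.1×1) = 4.616×10^-4 K/W
R_vermiculite fill = ln(164.8/119.8)/(2π×0.0651×1) = 0.7797 K/W
R_perlite board = ln(224.8/164.8)/(2π×0.0634×1) = 0.7794 K/W
R_total = 1.56 K/W
Q = ΔT/R_total = 357/1.56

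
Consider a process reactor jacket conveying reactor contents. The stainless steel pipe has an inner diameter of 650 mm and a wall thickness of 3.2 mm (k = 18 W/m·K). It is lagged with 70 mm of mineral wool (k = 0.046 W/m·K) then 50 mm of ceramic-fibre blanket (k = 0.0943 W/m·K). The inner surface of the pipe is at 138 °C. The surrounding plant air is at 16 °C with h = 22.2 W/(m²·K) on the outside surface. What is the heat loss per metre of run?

q′ ≈ 138 W/m

Treating each annulus and film as a series resistance:
R_stainless steel pipe wall = ln(328.2/325)/(2π×18×1) = 8.663×10^-5 K/W
R_mineral wool = ln(398.2/328.2)/(2π×0.046×1) = 0.6689 K/W
R_ceramic-fibre blanket = ln(448.2/398.2)/(2π×0.0943×1) = 0.1996 K/W
R_outer film = 1/(h_o·2πr_oL) = 1/(22.2×2π×0.4482×1) = 0.016 K/W
R_total = 0.8846 K/W
Q = ΔT/R_total = 122/0.8846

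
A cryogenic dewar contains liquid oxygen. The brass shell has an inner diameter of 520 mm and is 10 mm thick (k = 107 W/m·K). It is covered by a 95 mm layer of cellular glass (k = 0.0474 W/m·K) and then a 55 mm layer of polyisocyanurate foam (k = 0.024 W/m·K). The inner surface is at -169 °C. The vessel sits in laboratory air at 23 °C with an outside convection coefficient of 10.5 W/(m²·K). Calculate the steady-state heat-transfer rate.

Each spherical layer contributes R = (1/r_i − 1/r_o)/(4πk):
R_brass shell = (1/0.26 − 1/0.27)/(4π×107) = 1.059×10^-4 K/W
R_cellular glass = (1/0.27 − 1/0.365)/(4π×0.0474) = 1.618 K/W
R_polyisocyanurate foam = (1/0.365 − 1/0.42)/(4π×0.024) = 1.19 K/W
R_outer film = 1/(h·4πr_o²) = 1/(10.5×4π×0.42²) = 0.04296 K/W
R_total = 2.851 K/W
Q = ΔT/R_total = 192/2.851

Q ≈ 67.3 W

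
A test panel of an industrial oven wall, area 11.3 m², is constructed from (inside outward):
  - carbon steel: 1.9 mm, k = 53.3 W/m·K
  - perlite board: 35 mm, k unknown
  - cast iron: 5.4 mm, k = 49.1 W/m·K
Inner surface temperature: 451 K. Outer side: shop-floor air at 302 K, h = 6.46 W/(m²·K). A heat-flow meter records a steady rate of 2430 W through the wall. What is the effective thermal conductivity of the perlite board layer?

Using the resistance-network approach (series):
R_carbon steel = L/(kA) = 0.0019/(53.3×11.3) = 3.155×10^-6 K/W
R_cast iron = L/(kA) = 0.0054/(49.1×11.3) = 9.733×10^-6 K/W
R_outer film = 1/(h_o·A) = 1/(6.46×11.3) = 0.0137 K/W
Sum of known resistances R_other = 0.01371 K/W
Total R = ΔT/Q = 149/2430 = 0.06132 K/W
R_perlite board = R_total − R_other = 0.0476 K/W
k = L/(R·A) = 0.035/(0.0476×11.3)

k ≈ 0.0651 W/(m·K)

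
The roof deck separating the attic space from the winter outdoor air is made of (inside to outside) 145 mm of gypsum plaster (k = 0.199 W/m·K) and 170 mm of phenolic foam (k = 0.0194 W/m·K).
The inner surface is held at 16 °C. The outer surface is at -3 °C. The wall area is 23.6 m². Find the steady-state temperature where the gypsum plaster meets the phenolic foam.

Thermal resistances in series:
R_gypsum plaster = L/(kA) = 0.145/(0.199×23.6) = 0.03087 K/W
R_phenolic foam = L/(kA) = 0.17/(0.0194×23.6) = 0.3713 K/W
R_total = 0.4022 K/W;  Q = ΔT/R_total = 19/0.4022 = 47.24 W
T_interface = T_inner − Q·ΣR(inner→interface) = 16 − 47.2×0.03087

T ≈ 14.5 °C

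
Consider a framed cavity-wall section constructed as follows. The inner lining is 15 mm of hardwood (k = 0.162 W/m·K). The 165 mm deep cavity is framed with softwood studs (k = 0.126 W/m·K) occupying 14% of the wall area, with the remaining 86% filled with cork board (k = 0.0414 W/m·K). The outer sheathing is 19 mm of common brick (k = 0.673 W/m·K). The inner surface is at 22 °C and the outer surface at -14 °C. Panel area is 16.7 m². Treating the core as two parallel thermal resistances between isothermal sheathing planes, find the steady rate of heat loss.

Sheathing layers in series; stud and cavity paths in parallel between them.
R_inner = 0.015/(0.162×16.7) = 0.005544 K/W
R_stud  = 0.165/(0.126×0.14×16.7) = 0.5601 K/W
R_cav   = 0.165/(0.0414×0.86×16.7) = 0.2775 K/W
1/R_core = 1/R_stud + 1/R_cav → R_core = 0.1856 K/W
R_outer = 0.019/(0.673×16.7) = 0.001691 K/W
R_total = 0.1928 K/W
Q = ΔT/R_total = 36/0.1928

Q ≈ 187 W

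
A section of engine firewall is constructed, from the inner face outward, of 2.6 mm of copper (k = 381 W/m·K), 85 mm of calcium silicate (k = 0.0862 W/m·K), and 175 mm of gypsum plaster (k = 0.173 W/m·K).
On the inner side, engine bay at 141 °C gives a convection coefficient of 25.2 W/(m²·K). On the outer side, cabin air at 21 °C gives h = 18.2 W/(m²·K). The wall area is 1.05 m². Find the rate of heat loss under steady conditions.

Treating each layer as a thermal resistance in series:
R_inner film = 1/(h_i·A) = 1/(25.2×1.05) = 0.03779 K/W
R_copper = L/(kA) = 0.0026/(381×1.05) = 6.499×10^-6 K/W
R_calcium silicate = L/(kA) = 0.085/(0.0862×1.05) = 0.9391 K/W
R_gypsum plaster = L/(kA) = 0.175/(0.173×1.05) = 0.9634 K/W
R_outer film = 1/(h_o·A) = 1/(18.2×1.05) = 0.05233 K/W
R_total = 1.993 K/W
Q = ΔT / R_total = 120 / 1.993

Q ≈ 60.2 W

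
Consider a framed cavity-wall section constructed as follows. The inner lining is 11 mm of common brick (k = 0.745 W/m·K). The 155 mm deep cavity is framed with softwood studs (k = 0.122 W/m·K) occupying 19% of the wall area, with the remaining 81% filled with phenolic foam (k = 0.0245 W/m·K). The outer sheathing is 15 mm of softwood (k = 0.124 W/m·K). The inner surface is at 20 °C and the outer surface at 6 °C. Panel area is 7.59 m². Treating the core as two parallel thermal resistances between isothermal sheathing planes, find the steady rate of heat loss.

Q ≈ 28.4 W

Sheathing layers in series; stud and cavity paths in parallel between them.
R_inner = 0.011/(0.745×7.59) = 0.001945 K/W
R_stud  = 0.155/(0.122×0.19×7.59) = 0.881 K/W
R_cav   = 0.155/(0.0245×0.81×7.59) = 1.029 K/W
1/R_core = 1/R_stud + 1/R_cav → R_core = 0.4746 K/W
R_outer = 0.015/(0.124×7.59) = 0.01594 K/W
R_total = 0.4925 K/W
Q = ΔT/R_total = 14/0.4925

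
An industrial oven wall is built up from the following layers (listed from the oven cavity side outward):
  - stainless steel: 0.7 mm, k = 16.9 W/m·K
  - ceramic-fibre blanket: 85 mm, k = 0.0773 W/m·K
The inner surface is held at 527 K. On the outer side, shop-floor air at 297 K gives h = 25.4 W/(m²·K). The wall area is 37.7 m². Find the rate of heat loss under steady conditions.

Using the resistance-network approach (series):
R_stainless steel = L/(kA) = 0.0007/(16.9×37.7) = 1.099×10^-6 K/W
R_ceramic-fibre blanket = L/(kA) = 0.085/(0.0773×37.7) = 0.02917 K/W
R_outer film = 1/(h_o·A) = 1/(25.4×37.7) = 0.001044 K/W
R_total = 0.03021 K/W
Q = ΔT / R_total = 230 / 0.03021

Q ≈ 7610 W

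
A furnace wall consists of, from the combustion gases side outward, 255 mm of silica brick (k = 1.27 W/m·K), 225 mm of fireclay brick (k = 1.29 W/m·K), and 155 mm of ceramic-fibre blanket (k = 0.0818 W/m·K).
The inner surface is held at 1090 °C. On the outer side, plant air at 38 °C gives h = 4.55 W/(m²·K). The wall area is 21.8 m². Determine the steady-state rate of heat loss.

Model the wall as resistances in series:
R_silica brick = L/(kA) = 0.255/(1.27×21.8) = 0.00921 K/W
R_fireclay brick = L/(kA) = 0.225/(1.29×21.8) = 0.008001 K/W
R_ceramic-fibre blanket = L/(kA) = 0.155/(0.0818×21.8) = 0.08692 K/W
R_outer film = 1/(h_o·A) = 1/(4.55×21.8) = 0.01008 K/W
R_total = 0.1142 K/W
Q = ΔT / R_total = 1052 / 0.1142

Q ≈ 9210 W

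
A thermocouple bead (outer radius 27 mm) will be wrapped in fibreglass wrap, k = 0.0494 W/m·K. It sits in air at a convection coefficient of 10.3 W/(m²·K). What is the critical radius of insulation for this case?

For a sphere r_cr = 2k/h = 2×0.0494/10.3
r_cr = 9.59 mm; since the bare radius (27 mm) is above r_cr, any added insulation will reduce heat loss.

r_cr ≈ 9.59 mm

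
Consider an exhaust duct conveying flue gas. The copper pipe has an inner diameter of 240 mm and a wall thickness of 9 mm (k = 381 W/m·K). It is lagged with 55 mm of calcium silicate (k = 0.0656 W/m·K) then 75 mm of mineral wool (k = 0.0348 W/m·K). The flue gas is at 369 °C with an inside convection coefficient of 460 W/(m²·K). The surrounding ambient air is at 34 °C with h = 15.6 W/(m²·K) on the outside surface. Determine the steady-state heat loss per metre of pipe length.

q′ ≈ 136 W/m

Radial resistances (cylindrical: R_cond = ln(r_o/r_i)/(2πkL), R_conv = 1/(h·2πrL)):
R_inner film = 1/(h_i·2πr₁L) = 1/(460×2π×0.12×1) = 0.002883 K/W
R_copper pipe wall = ln(129/120)/(2π×381×1) = 3.021×10^-5 K/W
R_calcium silicate = ln(184/129)/(2π×0.0656×1) = 0.8616 K/W
R_mineral wool = ln(259/184)/(2π×0.0348×1) = 1.564 K/W
R_outer film = 1/(h_o·2πr_oL) = 1/(15.6×2π×0.259×1) = 0.03939 K/W
R_total = 2.468 K/W
Q = ΔT/R_total = 335/2.468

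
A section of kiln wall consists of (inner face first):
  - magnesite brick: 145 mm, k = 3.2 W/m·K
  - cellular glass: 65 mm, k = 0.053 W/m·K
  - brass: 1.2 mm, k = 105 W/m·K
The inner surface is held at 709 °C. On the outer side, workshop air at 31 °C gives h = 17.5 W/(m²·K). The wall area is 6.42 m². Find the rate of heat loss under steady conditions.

Series thermal resistances:
R_magnesite brick = L/(kA) = 0.145/(3.2×6.42) = 0.007058 K/W
R_cellular glass = L/(kA) = 0.065/(0.053×6.42) = 0.191 K/W
R_brass = L/(kA) = 0.0012/(105×6.42) = 1.78×10^-6 K/W
R_outer film = 1/(h_o·A) = 1/(17.5×6.42) = 0.008901 K/W
R_total = 0.207 K/W
Q = ΔT / R_total = 678 / 0.207

Q ≈ 3280 W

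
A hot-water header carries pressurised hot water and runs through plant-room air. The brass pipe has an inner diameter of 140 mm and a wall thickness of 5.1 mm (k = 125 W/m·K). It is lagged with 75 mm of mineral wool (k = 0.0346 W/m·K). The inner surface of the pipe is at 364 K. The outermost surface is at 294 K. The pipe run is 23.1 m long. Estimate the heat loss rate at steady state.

Treating each annulus and film as a series resistance:
R_brass pipe wall = ln(75.1/70)/(2π×125×23.1) = 3.876×10^-6 K/W
R_mineral wool = ln(150.1/75.1)/(2π×0.0346×23.1) = 0.1379 K/W
R_total = 0.1379 K/W
Q = ΔT/R_total = 70/0.1379

Q ≈ 508 W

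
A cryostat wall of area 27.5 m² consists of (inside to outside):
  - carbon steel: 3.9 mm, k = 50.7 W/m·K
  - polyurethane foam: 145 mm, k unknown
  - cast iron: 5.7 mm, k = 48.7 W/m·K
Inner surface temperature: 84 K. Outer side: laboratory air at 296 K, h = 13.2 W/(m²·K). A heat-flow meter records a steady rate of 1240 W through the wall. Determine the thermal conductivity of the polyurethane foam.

Treating each layer as a thermal resistance in series:
R_carbon steel = L/(kA) = 0.0039/(50.7×27.5) = 2.797×10^-6 K/W
R_cast iron = L/(kA) = 0.0057/(48.7×27.5) = 4.256×10^-6 K/W
R_outer film = 1/(h_o·A) = 1/(13.2×27.5) = 0.002755 K/W
Sum of known resistances R_other = 0.002762 K/W
Total R = ΔT/Q = 212/1240 = 0.171 K/W
R_polyurethane foam = R_total − R_other = 0.1682 K/W
k = L/(R·A) = 0.145/(0.1682×27.5)

k ≈ 0.0313 W/(m·K)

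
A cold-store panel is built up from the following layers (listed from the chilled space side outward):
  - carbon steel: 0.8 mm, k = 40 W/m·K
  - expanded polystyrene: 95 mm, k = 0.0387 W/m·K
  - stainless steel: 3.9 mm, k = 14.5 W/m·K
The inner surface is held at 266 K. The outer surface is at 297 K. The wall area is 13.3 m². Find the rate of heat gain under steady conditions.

Using the resistance-network approach (series):
R_carbon steel = L/(kA) = 0.0008/(40×13.3) = 1.504×10^-6 K/W
R_expanded polystyrene = L/(kA) = 0.095/(0.0387×13.3) = 0.1846 K/W
R_stainless steel = L/(kA) = 0.0039/(14.5×13.3) = 2.022×10^-5 K/W
R_total = 0.1846 K/W
Q = ΔT / R_total = 31 / 0.1846

Q ≈ 168 W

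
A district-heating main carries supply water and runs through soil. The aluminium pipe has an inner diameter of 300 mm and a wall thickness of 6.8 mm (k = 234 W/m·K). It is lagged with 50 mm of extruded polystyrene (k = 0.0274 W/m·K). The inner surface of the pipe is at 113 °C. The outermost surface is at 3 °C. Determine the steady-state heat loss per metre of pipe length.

Per-layer cylindrical resistances, series-summed:
R_aluminium pipe wall = ln(156.8/150)/(2π×234×1) = 3.015×10^-5 K/W
R_extruded polystyrene = ln(206.8/156.8)/(2π×0.0274×1) = 1.608 K/W
R_total = 1.608 K/W
Q = ΔT/R_total = 110/1.608

q′ ≈ 68.4 W/m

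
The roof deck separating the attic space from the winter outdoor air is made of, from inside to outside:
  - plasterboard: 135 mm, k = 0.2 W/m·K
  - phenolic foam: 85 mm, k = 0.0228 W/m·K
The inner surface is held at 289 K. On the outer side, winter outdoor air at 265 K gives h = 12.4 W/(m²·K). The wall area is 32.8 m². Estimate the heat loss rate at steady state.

Q ≈ 176 W

Series thermal resistances:
R_plasterboard = L/(kA) = 0.135/(0.2×32.8) = 0.02058 K/W
R_phenolic foam = L/(kA) = 0.085/(0.0228×32.8) = 0.1137 K/W
R_outer film = 1/(h_o·A) = 1/(12.4×32.8) = 0.002459 K/W
R_total = 0.1367 K/W
Q = ΔT / R_total = 24 / 0.1367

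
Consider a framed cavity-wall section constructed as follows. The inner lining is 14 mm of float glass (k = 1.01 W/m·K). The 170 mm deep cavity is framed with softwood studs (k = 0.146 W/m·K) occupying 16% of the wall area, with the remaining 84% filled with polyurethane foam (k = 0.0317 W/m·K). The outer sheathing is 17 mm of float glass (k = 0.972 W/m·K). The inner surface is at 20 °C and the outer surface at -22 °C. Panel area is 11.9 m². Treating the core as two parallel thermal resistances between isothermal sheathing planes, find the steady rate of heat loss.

Sheathing layers in series; stud and cavity paths in parallel between them.
R_inner = 0.014/(1.01×11.9) = 0.001165 K/W
R_stud  = 0.17/(0.146×0.16×11.9) = 0.6115 K/W
R_cav   = 0.17/(0.0317×0.84×11.9) = 0.5365 K/W
1/R_core = 1/R_stud + 1/R_cav → R_core = 0.2858 K/W
R_outer = 0.017/(0.972×11.9) = 0.00147 K/W
R_total = 0.2884 K/W
Q = ΔT/R_total = 42/0.2884

Q ≈ 146 W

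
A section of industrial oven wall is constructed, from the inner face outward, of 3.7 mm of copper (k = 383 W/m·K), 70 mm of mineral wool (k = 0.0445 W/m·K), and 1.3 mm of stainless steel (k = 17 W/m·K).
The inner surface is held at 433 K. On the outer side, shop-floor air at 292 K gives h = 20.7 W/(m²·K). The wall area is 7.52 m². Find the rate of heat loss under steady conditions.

Thermal resistances in series:
R_copper = L/(kA) = 0.0037/(383×7.52) = 1.285×10^-6 K/W
R_mineral wool = L/(kA) = 0.07/(0.0445×7.52) = 0.2092 K/W
R_stainless steel = L/(kA) = 0.0013/(17×7.52) = 1.017×10^-5 K/W
R_outer film = 1/(h_o·A) = 1/(20.7×7.52) = 0.006424 K/W
R_total = 0.2156 K/W
Q = ΔT / R_total = 141 / 0.2156

Q ≈ 654 W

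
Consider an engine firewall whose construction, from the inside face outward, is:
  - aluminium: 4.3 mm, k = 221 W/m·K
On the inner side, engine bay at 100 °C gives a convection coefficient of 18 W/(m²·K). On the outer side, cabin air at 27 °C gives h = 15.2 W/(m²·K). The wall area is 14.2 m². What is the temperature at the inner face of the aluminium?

Using the resistance-network approach (series):
R_inner film = 1/(h_i·A) = 1/(18×14.2) = 0.003912 K/W
R_aluminium = L/(kA) = 0.0043/(221×14.2) = 1.37×10^-6 K/W
R_outer film = 1/(h_o·A) = 1/(15.2×14.2) = 0.004633 K/W
R_total = 0.008547 K/W;  Q = ΔT/R_total = 73/0.008547 = 8541 W
T_interface = T_inner − Q·ΣR(inner→interface) = 100 − 8540×0.003912

T ≈ 66.6 °C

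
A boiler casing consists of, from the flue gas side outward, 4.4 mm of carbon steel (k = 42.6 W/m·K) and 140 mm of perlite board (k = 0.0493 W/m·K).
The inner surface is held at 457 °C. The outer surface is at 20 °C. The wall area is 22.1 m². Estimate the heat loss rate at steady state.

Q ≈ 3400 W

Thermal resistances in series:
R_carbon steel = L/(kA) = 0.0044/(42.6×22.1) = 4.674×10^-6 K/W
R_perlite board = L/(kA) = 0.14/(0.0493×22.1) = 0.1285 K/W
R_total = 0.1285 K/W
Q = ΔT / R_total = 437 / 0.1285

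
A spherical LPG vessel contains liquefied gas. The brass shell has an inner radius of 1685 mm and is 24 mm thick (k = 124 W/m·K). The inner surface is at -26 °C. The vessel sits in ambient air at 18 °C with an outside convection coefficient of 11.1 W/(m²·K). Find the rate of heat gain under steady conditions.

Radial (spherical) resistances in series:
R_brass shell = (1/1.685 − 1/1.709)/(4π×124) = 5.349×10^-6 K/W
R_outer film = 1/(h·4πr_o²) = 1/(11.1×4π×1.709²) = 0.002455 K/W
R_total = 0.00246 K/W
Q = ΔT/R_total = 44/0.00246

Q ≈ 17900 W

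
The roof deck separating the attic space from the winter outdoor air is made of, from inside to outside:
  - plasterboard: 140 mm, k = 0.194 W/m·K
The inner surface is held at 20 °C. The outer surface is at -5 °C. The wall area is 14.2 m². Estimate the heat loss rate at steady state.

Q ≈ 492 W

Thermal resistances in series:
R_plasterboard = L/(kA) = 0.14/(0.194×14.2) = 0.05082 K/W
R_total = 0.05082 K/W
Q = ΔT / R_total = 25 / 0.05082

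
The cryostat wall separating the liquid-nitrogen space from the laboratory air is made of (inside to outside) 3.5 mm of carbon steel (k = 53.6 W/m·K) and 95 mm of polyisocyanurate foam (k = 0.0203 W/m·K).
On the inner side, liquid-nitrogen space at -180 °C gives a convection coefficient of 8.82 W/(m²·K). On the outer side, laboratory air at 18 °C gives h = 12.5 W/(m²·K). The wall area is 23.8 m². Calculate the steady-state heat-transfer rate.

Series thermal resistances:
R_inner film = 1/(h_i·A) = 1/(8.82×23.8) = 0.004764 K/W
R_carbon steel = L/(kA) = 0.0035/(53.6×23.8) = 2.744×10^-6 K/W
R_polyisocyanurate foam = L/(kA) = 0.095/(0.0203×23.8) = 0.1966 K/W
R_outer film = 1/(h_o·A) = 1/(12.5×23.8) = 0.003361 K/W
R_total = 0.2048 K/W
Q = ΔT / R_total = 198 / 0.2048

Q ≈ 967 W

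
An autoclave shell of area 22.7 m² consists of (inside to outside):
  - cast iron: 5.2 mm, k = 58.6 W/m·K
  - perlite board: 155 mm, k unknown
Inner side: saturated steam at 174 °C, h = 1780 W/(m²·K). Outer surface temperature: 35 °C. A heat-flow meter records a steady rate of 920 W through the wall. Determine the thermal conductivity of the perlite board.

k ≈ 0.0452 W/(m·K)

Treating each layer as a thermal resistance in series:
R_inner film = 1/(h_i·A) = 1/(1780×22.7) = 2.475×10^-5 K/W
R_cast iron = L/(kA) = 0.0052/(58.6×22.7) = 3.909×10^-6 K/W
Sum of known resistances R_other = 2.866×10^-5 K/W
Total R = ΔT/Q = 139/920 = 0.1511 K/W
R_perlite board = R_total − R_other = 0.1511 K/W
k = L/(R·A) = 0.155/(0.1511×22.7)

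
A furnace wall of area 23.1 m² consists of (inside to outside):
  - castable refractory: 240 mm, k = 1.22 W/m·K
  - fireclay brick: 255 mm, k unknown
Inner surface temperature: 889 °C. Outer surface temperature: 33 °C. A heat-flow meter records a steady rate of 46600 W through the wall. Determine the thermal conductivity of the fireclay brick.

k ≈ 1.12 W/(m·K)

Treating each layer as a thermal resistance in series:
R_castable refractory = L/(kA) = 0.24/(1.22×23.1) = 0.008516 K/W
Sum of known resistances R_other = 0.008516 K/W
Total R = ΔT/Q = 856/46600 = 0.01837 K/W
R_fireclay brick = R_total − R_other = 0.009853 K/W
k = L/(R·A) = 0.255/(0.009853×23.1)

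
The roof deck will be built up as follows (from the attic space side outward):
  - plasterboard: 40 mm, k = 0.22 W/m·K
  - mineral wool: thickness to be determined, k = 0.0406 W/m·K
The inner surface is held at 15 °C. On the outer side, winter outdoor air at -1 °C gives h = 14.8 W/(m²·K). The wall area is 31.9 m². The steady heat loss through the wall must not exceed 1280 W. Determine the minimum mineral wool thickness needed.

L ≈ 6.06 mm

Series thermal resistances:
R_plasterboard = L/(kA) = 0.04/(0.22×31.9) = 0.0057 K/W
R_outer film = 1/(h_o·A) = 1/(14.8×31.9) = 0.002118 K/W
Sum of the known resistances R_other = 0.007818 K/W
Required total resistance R_tot = ΔT/Q_allow = 16/1280 = 0.0125 K/W
R_mineral wool = R_tot − R_other = 0.004682 K/W
L = R·k·A = 0.004682×0.0406×31.9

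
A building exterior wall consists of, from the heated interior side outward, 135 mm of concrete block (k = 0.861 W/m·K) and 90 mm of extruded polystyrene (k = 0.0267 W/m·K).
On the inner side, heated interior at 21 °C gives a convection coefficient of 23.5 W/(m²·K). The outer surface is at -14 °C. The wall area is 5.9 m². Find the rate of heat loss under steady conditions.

Series thermal resistances:
R_inner film = 1/(h_i·A) = 1/(23.5×5.9) = 0.007212 K/W
R_concrete block = L/(kA) = 0.135/(0.861×5.9) = 0.02658 K/W
R_extruded polystyrene = L/(kA) = 0.09/(0.0267×5.9) = 0.5713 K/W
R_total = 0.6051 K/W
Q = ΔT / R_total = 35 / 0.6051

Q ≈ 57.8 W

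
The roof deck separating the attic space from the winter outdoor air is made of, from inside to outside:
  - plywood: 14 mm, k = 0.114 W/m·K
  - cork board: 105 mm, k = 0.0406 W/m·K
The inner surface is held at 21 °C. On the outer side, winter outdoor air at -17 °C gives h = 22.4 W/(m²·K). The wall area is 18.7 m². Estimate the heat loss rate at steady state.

Series thermal resistances:
R_plywood = L/(kA) = 0.014/(0.114×18.7) = 0.006567 K/W
R_cork board = L/(kA) = 0.105/(0.0406×18.7) = 0.1383 K/W
R_outer film = 1/(h_o·A) = 1/(22.4×18.7) = 0.002387 K/W
R_total = 0.1473 K/W
Q = ΔT / R_total = 38 / 0.1473

Q ≈ 258 W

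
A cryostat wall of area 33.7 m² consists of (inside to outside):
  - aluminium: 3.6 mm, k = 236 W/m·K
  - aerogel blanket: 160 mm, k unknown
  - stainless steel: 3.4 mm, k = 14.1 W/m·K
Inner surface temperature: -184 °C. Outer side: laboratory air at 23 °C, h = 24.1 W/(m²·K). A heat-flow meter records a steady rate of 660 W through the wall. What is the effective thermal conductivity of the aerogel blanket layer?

k ≈ 0.0152 W/(m·K)

Model the wall as resistances in series:
R_aluminium = L/(kA) = 0.0036/(236×33.7) = 4.526×10^-7 K/W
R_stainless steel = L/(kA) = 0.0034/(14.1×33.7) = 7.155×10^-6 K/W
R_outer film = 1/(h_o·A) = 1/(24.1×33.7) = 0.001231 K/W
Sum of known resistances R_other = 0.001239 K/W
Total R = ΔT/Q = 207/660 = 0.3136 K/W
R_aerogel blanket = R_total − R_other = 0.3124 K/W
k = L/(R·A) = 0.16/(0.3124×33.7)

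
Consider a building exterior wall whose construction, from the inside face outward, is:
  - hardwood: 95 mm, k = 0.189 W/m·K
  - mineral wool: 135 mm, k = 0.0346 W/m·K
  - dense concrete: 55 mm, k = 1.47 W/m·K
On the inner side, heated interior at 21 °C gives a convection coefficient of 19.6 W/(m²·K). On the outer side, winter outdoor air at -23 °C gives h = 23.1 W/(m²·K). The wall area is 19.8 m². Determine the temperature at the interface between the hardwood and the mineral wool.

Thermal resistances in series:
R_inner film = 1/(h_i·A) = 1/(19.6×19.8) = 0.002577 K/W
R_hardwood = L/(kA) = 0.095/(0.189×19.8) = 0.02539 K/W
R_mineral wool = L/(kA) = 0.135/(0.0346×19.8) = 0.1971 K/W
R_dense concrete = L/(kA) = 0.055/(1.47×19.8) = 0.00189 K/W
R_outer film = 1/(h_o·A) = 1/(23.1×19.8) = 0.002186 K/W
R_total = 0.2291 K/W;  Q = ΔT/R_total = 44/0.2291 = 192.1 W
T_interface = T_inner − Q·ΣR(inner→interface) = 21 − 192×0.02796

T ≈ 15.6 °C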